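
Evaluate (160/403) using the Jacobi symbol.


Compute (160/403) via quadratic reciprocity:
  pull out 2: (2/403) = -1  (since 403 mod 8 = 3)
  pull out 2: (2/403) = -1  (since 403 mod 8 = 3)
  pull out 2: (2/403) = -1  (since 403 mod 8 = 3)
  pull out 2: (2/403) = -1  (since 403 mod 8 = 3)
  pull out 2: (2/403) = -1  (since 403 mod 8 = 3)
  reciprocity: (5/403) -> +(403/5)
  reduce: (3/5)
  reciprocity: (3/5) -> +(5/3)
  reduce: (2/3)
  pull out 2: (2/3) = -1  (since 3 mod 8 = 3)
  (1/3) = 1
Product of signs = 1

1


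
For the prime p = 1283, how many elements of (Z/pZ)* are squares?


For prime p, the number of non-zero quadratic residues is (p-1)/2.
= (1283-1)/2
= 641

641


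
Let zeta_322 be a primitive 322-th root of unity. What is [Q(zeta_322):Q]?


The degree equals Euler's totient phi(322).
322 = 2 * 7 * 23
phi(322) = 132

132


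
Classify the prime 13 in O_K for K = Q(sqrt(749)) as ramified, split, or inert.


K = Q(sqrt(749)). Since d mod 4 = 1, disc(K) = 749.
Check p | disc: 749 mod 13 = 8.
p does not divide disc. Compute Legendre symbol (d/p):
8^((13-1)/2) mod 13 = -1
(d/p) = -1, so p is inert: (p) stays prime with e=1, f=2, g=1.
Therefore p is inert.

inert


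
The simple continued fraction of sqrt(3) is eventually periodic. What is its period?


Run the CF algorithm for sqrt(3).
a_0 = floor(sqrt(3)) = 1; set m_0=0, q_0=1.
Recurrence: m' = q*a - m,  q' = (d - m'^2)/q,  a' = floor((a_0 + m')/q').
  step 1: m=1, q=2, a=1
  step 2: m=1, q=1, a=2
a_2 = 2*a_0 = 2, so the period closes here.
sqrt(3) = [1; 1, 2]
Period length = 2

2


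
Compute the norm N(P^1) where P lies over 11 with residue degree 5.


N(P^a) = p^(a*f)
= 11^(1*5)
= 11^5
= 161051

161051


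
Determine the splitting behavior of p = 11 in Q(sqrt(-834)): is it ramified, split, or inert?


K = Q(sqrt(-834)). Since d mod 4 = 2, disc(K) = -3336.
Check p | disc: -3336 mod 11 = 8.
p does not divide disc. Compute Legendre symbol (d/p):
2^((11-1)/2) mod 11 = -1
(d/p) = -1, so p is inert: (p) stays prime with e=1, f=2, g=1.
Therefore p is inert.

inert


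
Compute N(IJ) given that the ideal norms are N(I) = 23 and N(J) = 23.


N(IJ) = N(I) * N(J)
= 23 * 23
= 529

529


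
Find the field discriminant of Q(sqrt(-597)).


For K = Q(sqrt(d)) with d squarefree: disc(K) = d if d = 1 mod 4, and disc(K) = 4d if d = 2 or 3 mod 4.
Here d = -597, and d mod 4 = 3.
d = 3 mod 4, not 1 (O_K = Z[sqrt(d)]), so disc(K) = 4d = 4 * (-597) = -2388

-2388


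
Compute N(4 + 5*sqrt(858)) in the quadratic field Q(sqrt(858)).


N(a + b*sqrt(d)) = a^2 - d*b^2
= (4)^2 - (858)*(5)^2
= 16 - 21450
= -21434

-21434


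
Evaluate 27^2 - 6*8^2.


x^2 - d*y^2
= 27^2 - 6*8^2
= 729 - 384
= 345

345


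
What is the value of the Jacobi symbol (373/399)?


Compute (373/399) via quadratic reciprocity:
  reciprocity: (373/399) -> +(399/373)
  reduce: (26/373)
  pull out 2: (2/373) = -1  (since 373 mod 8 = 5)
  reciprocity: (13/373) -> +(373/13)
  reduce: (9/13)
  reciprocity: (9/13) -> +(13/9)
  reduce: (4/9)
  pull out 2: (2/9) = +1  (since 9 mod 8 = 1)
  pull out 2: (2/9) = +1  (since 9 mod 8 = 1)
  (1/9) = 1
Product of signs = -1

-1


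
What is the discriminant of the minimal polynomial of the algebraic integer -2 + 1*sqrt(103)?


The element -2 + 1*sqrt(103) has minimal polynomial:
x^2 + 4*x - 99
Discriminant = (4)^2 - 4*(-99)
= 16 + 396
= 412

412


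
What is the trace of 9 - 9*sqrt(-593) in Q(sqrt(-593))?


Tr(a + b*sqrt(d)) = (a + b*sqrt(d)) + (a - b*sqrt(d)) = 2a
= 2 * (9)
= 18

18


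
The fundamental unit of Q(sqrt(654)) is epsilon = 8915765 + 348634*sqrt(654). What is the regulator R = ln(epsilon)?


epsilon = 8915765 + 348634*sqrt(654)
= 1.7832e+07
R = ln(1.7832e+07)
= 16.6965

16.6965


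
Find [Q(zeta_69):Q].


The degree equals Euler's totient phi(69).
69 = 3 * 23
phi(69) = 44

44


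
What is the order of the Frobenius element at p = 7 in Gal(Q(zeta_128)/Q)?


The Frobenius at p in Gal(Q(zeta_n)/Q) = (Z/nZ)* is the class of p, so its order is ord_128(7), the smallest k >= 1 with 7^k = 1 mod 128.
n = 128 = 2^7, phi(128) = 64; the order divides phi(n).
Divisors of 64: 1, 2, 4, 8, 16, 32, 64
Repeated squaring mod 128: 7^1 = 7, 7^2 = 49, 7^4 = 97, 7^8 = 65, 7^16 = 1, 7^32 = 1, 7^64 = 1
Test divisors in increasing order:
  k=1: 7^1 = 7 mod 128
  k=2: 7^2 = 49 mod 128
  k=4: 7^4 = 97 mod 128
  k=8: 7^8 = 65 mod 128
  k=16: 7^16 = 1 mod 128  <- first divisor giving 1
Order = 16

16


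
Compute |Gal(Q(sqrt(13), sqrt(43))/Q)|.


The 2 square roots of distinct primes are multiplicatively independent over Q,
so [K:Q] = 2^2 and Gal(K/Q) is isomorphic to (Z/2Z)^2.
|Gal| = 2^2 = 4

4


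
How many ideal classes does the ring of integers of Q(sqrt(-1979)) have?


K = Q(sqrt(-1979)). d mod 4 = 1, so D = disc(K) = d = -1979
h(K) equals the number of primitive reduced positive-definite forms (a, b, c) = a*x^2 + b*x*y + c*y^2 with b^2 - 4ac = D,
where reduced means |b| <= a <= c, with b >= 0 whenever |b| = a or a = c, and primitive means gcd(a, b, c) = 1.
Reduced forces 3a^2 <= |D| = 1979, so 1 <= a <= 25; b must have the parity of D, and c = (b^2 - D)/(4a) must be an integer >= a.
Enumerate a = 1..25, b in [-a, a]:
  a=1: (1, 1, 495)  [1]
  a=2: none
  a=3: (3, -1, 165), (3, 1, 165)  [2]
  a=4: none
  a=5: (5, -1, 99), (5, 1, 99)  [2]
  a=6: none
  a=7: (7, -3, 71), (7, 3, 71)  [2]
  a=8: none
  a=9: (9, -1, 55), (9, 1, 55)  [2]
  a=10: none
  a=11: (11, -1, 45), (11, 1, 45)  [2]
  a=12: none
  a=13: (13, -7, 39), (13, 7, 39)  [2]
  a=14: none
  a=15: (15, -11, 35), (15, -1, 33), (15, 1, 33), (15, 11, 35)  [4]
  a=16..18: none
  a=19: (19, -15, 29), (19, 15, 29)  [2]
  a=20: none
  a=21: (21, -17, 27), (21, -11, 25), (21, 11, 25), (21, 17, 27)  [4]
  a=22..25: none
Total reduced forms: 1 + 2 + 2 + 2 + 2 + 2 + 2 + 4 + 2 + 4 = 23
h = 23

23


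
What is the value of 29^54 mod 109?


p = 109 is prime and the exponent is (p-1)/2 = 54, so by Euler's criterion 29^54 = (29/109) = +1 or -1 mod 109.
Compute by square-and-multiply:
  54 = 32 + 16 + 4 + 2 (binary 110110)
  Repeated squaring mod 109: 29^1 = 29, 29^2 = 78, 29^4 = 89, 29^8 = 73, 29^16 = 97, 29^32 = 35
  29^54 = 29^32 * 29^16 * 29^4 * 29^2 = 35 * 97 * 89 * 78 mod 109
    35 * 97 = 3395 = 16 mod 109
    16 * 89 = 1424 = 7 mod 109
    7 * 78 = 546 = 1 mod 109
  29^54 = 1 mod 109
Result 1: 29 is a quadratic residue mod 109.
29^54 mod 109 = 1

1


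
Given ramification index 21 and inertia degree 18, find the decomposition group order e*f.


|D_P| = e * f
= 21 * 18
= 378

378


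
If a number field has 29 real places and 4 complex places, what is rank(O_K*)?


By Dirichlet's unit theorem:
rank = r1 + r2 - 1
= 29 + 4 - 1
= 32

32


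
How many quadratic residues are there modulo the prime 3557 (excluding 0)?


For prime p, the number of non-zero quadratic residues is (p-1)/2.
= (3557-1)/2
= 1778

1778


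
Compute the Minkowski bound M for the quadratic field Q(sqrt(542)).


d = 542, d mod 4 = 2, so disc(K) = 4d = 2168; |disc(K)| = 2168
Real quadratic field, so n = 2, s = r2 = 0, r1 = 2
M = (n!/n^n) * (4/pi)^s * sqrt(|disc(K)|) = (2!/2^2) * (4/pi)^0 * sqrt(2168)
= 0.5 * 1.000000 * 46.561787
= 23.2809

23.2809


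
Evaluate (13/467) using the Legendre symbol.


p = 467 is prime, so compute (13/467) with the reciprocity algorithm (Jacobi-symbol steps: pull out 2s via (2/n), flip via reciprocity, reduce):
  reciprocity: (13/467) -> +(467/13)
  reduce: (12/13)
  pull out 2: (2/13) = -1  (since 13 mod 8 = 5)
  pull out 2: (2/13) = -1  (since 13 mod 8 = 5)
  reciprocity: (3/13) -> +(13/3)
  reduce: (1/3)
  (1/3) = 1
Product of signs = 1
(13/467) = 1

1


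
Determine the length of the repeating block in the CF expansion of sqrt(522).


Run the CF algorithm for sqrt(522).
a_0 = floor(sqrt(522)) = 22; set m_0=0, q_0=1.
Recurrence: m' = q*a - m,  q' = (d - m'^2)/q,  a' = floor((a_0 + m')/q').
  step 1: m=22, q=38, a=1
  step 2: m=16, q=7, a=5
  step 3: m=19, q=23, a=1
  step 4: m=4, q=22, a=1
  step 5: m=18, q=9, a=4
  step 6: m=18, q=22, a=1
  step 7: m=4, q=23, a=1
  step 8: m=19, q=7, a=5
  step 9: m=16, q=38, a=1
  step 10: m=22, q=1, a=44
a_10 = 2*a_0 = 44, so the period closes here.
sqrt(522) = [22; 1, 5, 1, 1, 4, 1, 1, 5, 1, 44]
Period length = 10

10


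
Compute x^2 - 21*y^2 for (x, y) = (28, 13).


x^2 - d*y^2
= 28^2 - 21*13^2
= 784 - 3549
= -2765

-2765


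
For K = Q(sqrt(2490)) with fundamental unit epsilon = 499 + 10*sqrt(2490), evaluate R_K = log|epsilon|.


epsilon = 499 + 10*sqrt(2490)
= 997.9990
R = ln(997.9990)
= 6.9058

6.9058


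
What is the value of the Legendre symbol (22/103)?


p = 103 is prime, so compute (22/103) with the reciprocity algorithm (Jacobi-symbol steps: pull out 2s via (2/n), flip via reciprocity, reduce):
  pull out 2: (2/103) = +1  (since 103 mod 8 = 7)
  reciprocity: (11/103) -> -(103/11)
  reduce: (4/11)
  pull out 2: (2/11) = -1  (since 11 mod 8 = 3)
  pull out 2: (2/11) = -1  (since 11 mod 8 = 3)
  (1/11) = 1
Product of signs = -1
(22/103) = -1

-1


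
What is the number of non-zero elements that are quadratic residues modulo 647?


For prime p, the number of non-zero quadratic residues is (p-1)/2.
= (647-1)/2
= 323

323


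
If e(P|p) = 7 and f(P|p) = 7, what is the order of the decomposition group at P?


|D_P| = e * f
= 7 * 7
= 49

49


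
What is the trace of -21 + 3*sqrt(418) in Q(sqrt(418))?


Tr(a + b*sqrt(d)) = (a + b*sqrt(d)) + (a - b*sqrt(d)) = 2a
= 2 * (-21)
= -42

-42


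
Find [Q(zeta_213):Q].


The degree equals Euler's totient phi(213).
213 = 3 * 71
phi(213) = 140

140


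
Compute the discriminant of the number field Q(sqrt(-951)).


For K = Q(sqrt(d)) with d squarefree: disc(K) = d if d = 1 mod 4, and disc(K) = 4d if d = 2 or 3 mod 4.
Here d = -951, and d mod 4 = 1.
d = 1 mod 4 (O_K = Z[(1+sqrt(d))/2]), so disc(K) = d = -951

-951


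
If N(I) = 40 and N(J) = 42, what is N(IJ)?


N(IJ) = N(I) * N(J)
= 40 * 42
= 1680

1680


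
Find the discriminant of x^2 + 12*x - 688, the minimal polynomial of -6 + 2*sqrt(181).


The element -6 + 2*sqrt(181) has minimal polynomial:
x^2 + 12*x - 688
Discriminant = (12)^2 - 4*(-688)
= 144 + 2752
= 2896

2896


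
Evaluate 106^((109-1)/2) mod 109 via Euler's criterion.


p = 109 is prime and the exponent is (p-1)/2 = 54, so by Euler's criterion 106^54 = (106/109) = +1 or -1 mod 109.
Compute by square-and-multiply:
  54 = 32 + 16 + 4 + 2 (binary 110110)
  Repeated squaring mod 109: 106^1 = 106, 106^2 = 9, 106^4 = 81, 106^8 = 21, 106^16 = 5, 106^32 = 25
  106^54 = 106^32 * 106^16 * 106^4 * 106^2 = 25 * 5 * 81 * 9 mod 109
    25 * 5 = 125 = 16 mod 109
    16 * 81 = 1296 = 97 mod 109
    97 * 9 = 873 = 1 mod 109
  106^54 = 1 mod 109
Result 1: 106 is a quadratic residue mod 109.
106^54 mod 109 = 1

1


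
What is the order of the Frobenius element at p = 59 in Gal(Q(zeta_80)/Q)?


The Frobenius at p in Gal(Q(zeta_n)/Q) = (Z/nZ)* is the class of p, so its order is ord_80(59), the smallest k >= 1 with 59^k = 1 mod 80.
n = 80 = 2^4 * 5, phi(80) = 32; the order divides phi(n).
Divisors of 32: 1, 2, 4, 8, 16, 32
Repeated squaring mod 80: 59^1 = 59, 59^2 = 41, 59^4 = 1, 59^8 = 1, 59^16 = 1, 59^32 = 1
Test divisors in increasing order:
  k=1: 59^1 = 59 mod 80
  k=2: 59^2 = 41 mod 80
  k=4: 59^4 = 1 mod 80  <- first divisor giving 1
Order = 4

4


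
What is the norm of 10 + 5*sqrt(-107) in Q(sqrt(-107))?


N(a + b*sqrt(d)) = a^2 - d*b^2
= (10)^2 - (-107)*(5)^2
= 100 + 2675
= 2775

2775


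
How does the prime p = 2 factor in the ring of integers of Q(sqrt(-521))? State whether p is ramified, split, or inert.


K = Q(sqrt(-521)). Since d mod 4 = 3, disc(K) = -2084.
Check p | disc: -2084 mod 2 = 0.
p divides disc, so p ramifies: (p) = P^2 with e=2, f=1, g=1.
Therefore p is ramified.

ramified


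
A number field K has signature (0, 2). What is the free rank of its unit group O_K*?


By Dirichlet's unit theorem:
rank = r1 + r2 - 1
= 0 + 2 - 1
= 1

1


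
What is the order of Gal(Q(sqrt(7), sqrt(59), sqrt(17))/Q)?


The 3 square roots of distinct primes are multiplicatively independent over Q,
so [K:Q] = 2^3 and Gal(K/Q) is isomorphic to (Z/2Z)^3.
|Gal| = 2^3 = 8

8


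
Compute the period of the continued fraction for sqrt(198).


Run the CF algorithm for sqrt(198).
a_0 = floor(sqrt(198)) = 14; set m_0=0, q_0=1.
Recurrence: m' = q*a - m,  q' = (d - m'^2)/q,  a' = floor((a_0 + m')/q').
  step 1: m=14, q=2, a=14
  step 2: m=14, q=1, a=28
a_2 = 2*a_0 = 28, so the period closes here.
sqrt(198) = [14; 14, 28]
Period length = 2

2


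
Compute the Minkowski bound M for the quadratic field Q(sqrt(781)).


d = 781, d mod 4 = 1, so disc(K) = d = 781; |disc(K)| = 781
Real quadratic field, so n = 2, s = r2 = 0, r1 = 2
M = (n!/n^n) * (4/pi)^s * sqrt(|disc(K)|) = (2!/2^2) * (4/pi)^0 * sqrt(781)
= 0.5 * 1.000000 * 27.946377
= 13.9732

13.9732


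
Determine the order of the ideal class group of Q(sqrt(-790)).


K = Q(sqrt(-790)). d mod 4 = 2, so D = disc(K) = 4d = -3160
h(K) equals the number of primitive reduced positive-definite forms (a, b, c) = a*x^2 + b*x*y + c*y^2 with b^2 - 4ac = D,
where reduced means |b| <= a <= c, with b >= 0 whenever |b| = a or a = c, and primitive means gcd(a, b, c) = 1.
Reduced forces 3a^2 <= |D| = 3160, so 1 <= a <= 32; b must have the parity of D, and c = (b^2 - D)/(4a) must be an integer >= a.
Enumerate a = 1..32, b in [-a, a]:
  a=1: (1, 0, 790)  [1]
  a=2: (2, 0, 395)  [1]
  a=3..4: none
  a=5: (5, 0, 158)  [1]
  a=6: none
  a=7: (7, -2, 113), (7, 2, 113)  [2]
  a=8..9: none
  a=10: (10, 0, 79)  [1]
  a=11..12: none
  a=13: (13, -8, 62), (13, 8, 62)  [2]
  a=14: (14, -12, 59), (14, 12, 59)  [2]
  a=15..16: none
  a=17: (17, -6, 47), (17, 6, 47)  [2]
  a=18..25: none
  a=26: (26, -8, 31), (26, 8, 31)  [2]
  a=27..28: none
  a=29: (29, -28, 34), (29, 28, 34)  [2]
  a=30..32: none
Total reduced forms: 1 + 1 + 1 + 2 + 1 + 2 + 2 + 2 + 2 + 2 = 16
h = 16

16


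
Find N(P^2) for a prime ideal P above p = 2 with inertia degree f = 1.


N(P^a) = p^(a*f)
= 2^(2*1)
= 2^2
= 4

4


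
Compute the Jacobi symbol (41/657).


Compute (41/657) via quadratic reciprocity:
  reciprocity: (41/657) -> +(657/41)
  reduce: (1/41)
  (1/41) = 1
Product of signs = 1

1


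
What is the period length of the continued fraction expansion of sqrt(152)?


Run the CF algorithm for sqrt(152).
a_0 = floor(sqrt(152)) = 12; set m_0=0, q_0=1.
Recurrence: m' = q*a - m,  q' = (d - m'^2)/q,  a' = floor((a_0 + m')/q').
  step 1: m=12, q=8, a=3
  step 2: m=12, q=1, a=24
a_2 = 2*a_0 = 24, so the period closes here.
sqrt(152) = [12; 3, 24]
Period length = 2

2


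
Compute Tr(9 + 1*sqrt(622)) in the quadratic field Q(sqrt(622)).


Tr(a + b*sqrt(d)) = (a + b*sqrt(d)) + (a - b*sqrt(d)) = 2a
= 2 * (9)
= 18

18


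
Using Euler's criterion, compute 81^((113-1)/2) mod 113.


p = 113 is prime and the exponent is (p-1)/2 = 56, so by Euler's criterion 81^56 = (81/113) = +1 or -1 mod 113.
Compute by square-and-multiply:
  56 = 32 + 16 + 8 (binary 111000)
  Repeated squaring mod 113: 81^1 = 81, 81^2 = 7, 81^4 = 49, 81^8 = 28, 81^16 = 106, 81^32 = 49
  81^56 = 81^32 * 81^16 * 81^8 = 49 * 106 * 28 mod 113
    49 * 106 = 5194 = 109 mod 113
    109 * 28 = 3052 = 1 mod 113
  81^56 = 1 mod 113
Result 1: 81 is a quadratic residue mod 113.
81^56 mod 113 = 1

1


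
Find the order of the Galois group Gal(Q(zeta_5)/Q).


|Gal(Q(zeta_5)/Q)| = phi(5)
= 4

4


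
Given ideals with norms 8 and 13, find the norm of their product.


N(IJ) = N(I) * N(J)
= 8 * 13
= 104

104


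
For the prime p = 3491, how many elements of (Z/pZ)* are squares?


For prime p, the number of non-zero quadratic residues is (p-1)/2.
= (3491-1)/2
= 1745

1745


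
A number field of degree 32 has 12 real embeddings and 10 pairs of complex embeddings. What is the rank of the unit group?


By Dirichlet's unit theorem:
rank = r1 + r2 - 1
= 12 + 10 - 1
= 21

21


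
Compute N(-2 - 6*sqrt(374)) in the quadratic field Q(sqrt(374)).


N(a + b*sqrt(d)) = a^2 - d*b^2
= (-2)^2 - (374)*(-6)^2
= 4 - 13464
= -13460

-13460


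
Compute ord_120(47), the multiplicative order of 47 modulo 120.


We want ord_120(47), the smallest k >= 1 with 47^k = 1 mod 120.
n = 120 = 2^3 * 3 * 5, phi(120) = 32; the order divides phi(n).
Divisors of 32: 1, 2, 4, 8, 16, 32
Repeated squaring mod 120: 47^1 = 47, 47^2 = 49, 47^4 = 1, 47^8 = 1, 47^16 = 1, 47^32 = 1
Test divisors in increasing order:
  k=1: 47^1 = 47 mod 120
  k=2: 47^2 = 49 mod 120
  k=4: 47^4 = 1 mod 120  <- first divisor giving 1
Order = 4

4


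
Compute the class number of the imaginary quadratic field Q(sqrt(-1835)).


K = Q(sqrt(-1835)). d mod 4 = 1, so D = disc(K) = d = -1835
h(K) equals the number of primitive reduced positive-definite forms (a, b, c) = a*x^2 + b*x*y + c*y^2 with b^2 - 4ac = D,
where reduced means |b| <= a <= c, with b >= 0 whenever |b| = a or a = c, and primitive means gcd(a, b, c) = 1.
Reduced forces 3a^2 <= |D| = 1835, so 1 <= a <= 24; b must have the parity of D, and c = (b^2 - D)/(4a) must be an integer >= a.
Enumerate a = 1..24, b in [-a, a]:
  a=1: (1, 1, 459)  [1]
  a=2: none
  a=3: (3, -1, 153), (3, 1, 153)  [2]
  a=4: none
  a=5: (5, 5, 93)  [1]
  a=6..8: none
  a=9: (9, -1, 51), (9, 1, 51)  [2]
  a=10..14: none
  a=15: (15, -5, 31), (15, 5, 31)  [2]
  a=16: none
  a=17: (17, -1, 27), (17, 1, 27)  [2]
  a=18..24: none
Total reduced forms: 1 + 2 + 1 + 2 + 2 + 2 = 10
h = 10

10


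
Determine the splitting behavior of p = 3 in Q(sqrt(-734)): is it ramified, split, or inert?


K = Q(sqrt(-734)). Since d mod 4 = 2, disc(K) = -2936.
Check p | disc: -2936 mod 3 = 1.
p does not divide disc. Compute Legendre symbol (d/p):
1^((3-1)/2) mod 3 = 1
(d/p) = 1, so p splits: (p) = P*P' with e=1, f=1, g=2.
Therefore p is split.

split


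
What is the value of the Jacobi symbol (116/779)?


Compute (116/779) via quadratic reciprocity:
  pull out 2: (2/779) = -1  (since 779 mod 8 = 3)
  pull out 2: (2/779) = -1  (since 779 mod 8 = 3)
  reciprocity: (29/779) -> +(779/29)
  reduce: (25/29)
  reciprocity: (25/29) -> +(29/25)
  reduce: (4/25)
  pull out 2: (2/25) = +1  (since 25 mod 8 = 1)
  pull out 2: (2/25) = +1  (since 25 mod 8 = 1)
  (1/25) = 1
Product of signs = 1

1


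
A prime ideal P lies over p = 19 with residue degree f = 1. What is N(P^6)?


N(P^a) = p^(a*f)
= 19^(6*1)
= 19^6
= 47045881

47045881


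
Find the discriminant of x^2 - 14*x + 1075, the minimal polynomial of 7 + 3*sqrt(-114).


The element 7 + 3*sqrt(-114) has minimal polynomial:
x^2 - 14*x + 1075
Discriminant = (-14)^2 - 4*(1075)
= 196 - 4300
= -4104

-4104


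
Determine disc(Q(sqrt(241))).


For K = Q(sqrt(d)) with d squarefree: disc(K) = d if d = 1 mod 4, and disc(K) = 4d if d = 2 or 3 mod 4.
Here d = 241, and d mod 4 = 1.
d = 1 mod 4 (O_K = Z[(1+sqrt(d))/2]), so disc(K) = d = 241

241


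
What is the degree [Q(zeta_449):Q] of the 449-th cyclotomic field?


The degree equals Euler's totient phi(449).
449 = 449
phi(449) = 448

448


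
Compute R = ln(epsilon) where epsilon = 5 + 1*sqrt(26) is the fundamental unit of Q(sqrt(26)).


epsilon = 5 + 1*sqrt(26)
= 10.0990
R = ln(10.0990)
= 2.3124

2.3124


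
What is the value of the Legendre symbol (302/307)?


p = 307 is prime, so compute (302/307) with the reciprocity algorithm (Jacobi-symbol steps: pull out 2s via (2/n), flip via reciprocity, reduce):
  pull out 2: (2/307) = -1  (since 307 mod 8 = 3)
  reciprocity: (151/307) -> -(307/151)
  reduce: (5/151)
  reciprocity: (5/151) -> +(151/5)
  reduce: (1/5)
  (1/5) = 1
Product of signs = 1
(302/307) = 1

1


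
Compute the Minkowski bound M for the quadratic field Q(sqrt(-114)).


d = -114, d mod 4 = 2, so disc(K) = 4d = -456; |disc(K)| = 456
Imaginary quadratic field, so n = 2, s = r2 = 1, r1 = 0
M = (n!/n^n) * (4/pi)^s * sqrt(|disc(K)|) = (2!/2^2) * (4/pi)^1 * sqrt(456)
= 0.5 * 1.273240 * 21.354157
= 13.5945

13.5945


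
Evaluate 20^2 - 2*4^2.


x^2 - d*y^2
= 20^2 - 2*4^2
= 400 - 32
= 368

368


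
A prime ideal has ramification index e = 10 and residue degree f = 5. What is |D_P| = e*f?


|D_P| = e * f
= 10 * 5
= 50

50


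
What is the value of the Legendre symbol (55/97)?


p = 97 is prime, so compute (55/97) with the reciprocity algorithm (Jacobi-symbol steps: pull out 2s via (2/n), flip via reciprocity, reduce):
  reciprocity: (55/97) -> +(97/55)
  reduce: (42/55)
  pull out 2: (2/55) = +1  (since 55 mod 8 = 7)
  reciprocity: (21/55) -> +(55/21)
  reduce: (13/21)
  reciprocity: (13/21) -> +(21/13)
  reduce: (8/13)
  pull out 2: (2/13) = -1  (since 13 mod 8 = 5)
  pull out 2: (2/13) = -1  (since 13 mod 8 = 5)
  pull out 2: (2/13) = -1  (since 13 mod 8 = 5)
  (1/13) = 1
Product of signs = -1
(55/97) = -1

-1


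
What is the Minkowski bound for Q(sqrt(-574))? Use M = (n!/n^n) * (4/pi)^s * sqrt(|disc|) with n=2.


d = -574, d mod 4 = 2, so disc(K) = 4d = -2296; |disc(K)| = 2296
Imaginary quadratic field, so n = 2, s = r2 = 1, r1 = 0
M = (n!/n^n) * (4/pi)^s * sqrt(|disc(K)|) = (2!/2^2) * (4/pi)^1 * sqrt(2296)
= 0.5 * 1.273240 * 47.916594
= 30.5047

30.5047


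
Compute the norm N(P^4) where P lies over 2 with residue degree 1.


N(P^a) = p^(a*f)
= 2^(4*1)
= 2^4
= 16

16


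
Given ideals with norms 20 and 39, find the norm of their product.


N(IJ) = N(I) * N(J)
= 20 * 39
= 780

780


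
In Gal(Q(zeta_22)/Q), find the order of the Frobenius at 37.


The Frobenius at p in Gal(Q(zeta_n)/Q) = (Z/nZ)* is the class of p, so its order is ord_22(37), the smallest k >= 1 with 37^k = 1 mod 22.
n = 22 = 2 * 11, phi(22) = 10; the order divides phi(n).
Divisors of 10: 1, 2, 5, 10
Repeated squaring mod 22: 37^1 = 15, 37^2 = 5, 37^4 = 3, 37^8 = 9
Test divisors in increasing order:
  k=1: 37^1 = 15 mod 22
  k=2: 37^2 = 5 mod 22
  k=5: 37^5 = 3 * 15 = 1 mod 22  <- first divisor giving 1
Order = 5

5


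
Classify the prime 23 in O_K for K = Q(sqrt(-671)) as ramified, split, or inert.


K = Q(sqrt(-671)). Since d mod 4 = 1, disc(K) = -671.
Check p | disc: -671 mod 23 = 19.
p does not divide disc. Compute Legendre symbol (d/p):
19^((23-1)/2) mod 23 = -1
(d/p) = -1, so p is inert: (p) stays prime with e=1, f=2, g=1.
Therefore p is inert.

inert


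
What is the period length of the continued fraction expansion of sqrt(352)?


Run the CF algorithm for sqrt(352).
a_0 = floor(sqrt(352)) = 18; set m_0=0, q_0=1.
Recurrence: m' = q*a - m,  q' = (d - m'^2)/q,  a' = floor((a_0 + m')/q').
  step 1: m=18, q=28, a=1
  step 2: m=10, q=9, a=3
  step 3: m=17, q=7, a=5
  step 4: m=18, q=4, a=9
  step 5: m=18, q=7, a=5
  step 6: m=17, q=9, a=3
  step 7: m=10, q=28, a=1
  step 8: m=18, q=1, a=36
a_8 = 2*a_0 = 36, so the period closes here.
sqrt(352) = [18; 1, 3, 5, 9, 5, 3, 1, 36]
Period length = 8

8


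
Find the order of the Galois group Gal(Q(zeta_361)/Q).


|Gal(Q(zeta_361)/Q)| = phi(361)
= 342

342


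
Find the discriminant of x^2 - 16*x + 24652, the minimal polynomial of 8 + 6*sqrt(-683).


The element 8 + 6*sqrt(-683) has minimal polynomial:
x^2 - 16*x + 24652
Discriminant = (-16)^2 - 4*(24652)
= 256 - 98608
= -98352

-98352


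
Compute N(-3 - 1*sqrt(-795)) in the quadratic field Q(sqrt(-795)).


N(a + b*sqrt(d)) = a^2 - d*b^2
= (-3)^2 - (-795)*(-1)^2
= 9 + 795
= 804

804


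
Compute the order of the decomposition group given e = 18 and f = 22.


|D_P| = e * f
= 18 * 22
= 396

396


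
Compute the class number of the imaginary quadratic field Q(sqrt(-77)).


K = Q(sqrt(-77)). d mod 4 = 3, so D = disc(K) = 4d = -308
h(K) equals the number of primitive reduced positive-definite forms (a, b, c) = a*x^2 + b*x*y + c*y^2 with b^2 - 4ac = D,
where reduced means |b| <= a <= c, with b >= 0 whenever |b| = a or a = c, and primitive means gcd(a, b, c) = 1.
Reduced forces 3a^2 <= |D| = 308, so 1 <= a <= 10; b must have the parity of D, and c = (b^2 - D)/(4a) must be an integer >= a.
Enumerate a = 1..10, b in [-a, a]:
  a=1: (1, 0, 77)  [1]
  a=2: (2, 2, 39)  [1]
  a=3: (3, -2, 26), (3, 2, 26)  [2]
  a=4..5: none
  a=6: (6, -2, 13), (6, 2, 13)  [2]
  a=7: (7, 0, 11)  [1]
  a=8: none
  a=9: (9, 4, 9)  [1]
  a=10: none
Total reduced forms: 1 + 1 + 2 + 2 + 1 + 1 = 8
h = 8

8


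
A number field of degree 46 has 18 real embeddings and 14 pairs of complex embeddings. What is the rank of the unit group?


By Dirichlet's unit theorem:
rank = r1 + r2 - 1
= 18 + 14 - 1
= 31

31


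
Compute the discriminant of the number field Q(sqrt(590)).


For K = Q(sqrt(d)) with d squarefree: disc(K) = d if d = 1 mod 4, and disc(K) = 4d if d = 2 or 3 mod 4.
Here d = 590, and d mod 4 = 2.
d = 2 mod 4, not 1 (O_K = Z[sqrt(d)]), so disc(K) = 4d = 4 * (590) = 2360

2360


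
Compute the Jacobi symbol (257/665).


Compute (257/665) via quadratic reciprocity:
  reciprocity: (257/665) -> +(665/257)
  reduce: (151/257)
  reciprocity: (151/257) -> +(257/151)
  reduce: (106/151)
  pull out 2: (2/151) = +1  (since 151 mod 8 = 7)
  reciprocity: (53/151) -> +(151/53)
  reduce: (45/53)
  reciprocity: (45/53) -> +(53/45)
  reduce: (8/45)
  pull out 2: (2/45) = -1  (since 45 mod 8 = 5)
  pull out 2: (2/45) = -1  (since 45 mod 8 = 5)
  pull out 2: (2/45) = -1  (since 45 mod 8 = 5)
  (1/45) = 1
Product of signs = -1

-1


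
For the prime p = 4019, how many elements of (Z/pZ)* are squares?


For prime p, the number of non-zero quadratic residues is (p-1)/2.
= (4019-1)/2
= 2009

2009


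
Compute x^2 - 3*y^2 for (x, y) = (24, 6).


x^2 - d*y^2
= 24^2 - 3*6^2
= 576 - 108
= 468

468


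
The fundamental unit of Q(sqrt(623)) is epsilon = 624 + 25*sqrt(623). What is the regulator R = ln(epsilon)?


epsilon = 624 + 25*sqrt(623)
= 1247.9992
R = ln(1247.9992)
= 7.1293

7.1293


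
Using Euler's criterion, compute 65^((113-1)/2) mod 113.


p = 113 is prime and the exponent is (p-1)/2 = 56, so by Euler's criterion 65^56 = (65/113) = +1 or -1 mod 113.
Compute by square-and-multiply:
  56 = 32 + 16 + 8 (binary 111000)
  Repeated squaring mod 113: 65^1 = 65, 65^2 = 44, 65^4 = 15, 65^8 = 112, 65^16 = 1, 65^32 = 1
  65^56 = 65^32 * 65^16 * 65^8 = 1 * 1 * 112 mod 113
    1 * 1 = 1 = 1 mod 113
    1 * 112 = 112 = 112 mod 113
  65^56 = 112 mod 113
Result 112 = p - 1 = -1 mod 113: 65 is a quadratic non-residue mod 113. As a residue in [0, p-1] the value is 112.
65^56 mod 113 = 112

112


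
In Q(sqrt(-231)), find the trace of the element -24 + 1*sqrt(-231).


Tr(a + b*sqrt(d)) = (a + b*sqrt(d)) + (a - b*sqrt(d)) = 2a
= 2 * (-24)
= -48

-48


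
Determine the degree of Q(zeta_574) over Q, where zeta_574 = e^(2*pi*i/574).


The degree equals Euler's totient phi(574).
574 = 2 * 7 * 41
phi(574) = 240

240


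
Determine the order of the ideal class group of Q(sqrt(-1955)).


K = Q(sqrt(-1955)). d mod 4 = 1, so D = disc(K) = d = -1955
h(K) equals the number of primitive reduced positive-definite forms (a, b, c) = a*x^2 + b*x*y + c*y^2 with b^2 - 4ac = D,
where reduced means |b| <= a <= c, with b >= 0 whenever |b| = a or a = c, and primitive means gcd(a, b, c) = 1.
Reduced forces 3a^2 <= |D| = 1955, so 1 <= a <= 25; b must have the parity of D, and c = (b^2 - D)/(4a) must be an integer >= a.
Enumerate a = 1..25, b in [-a, a]:
  a=1: (1, 1, 489)  [1]
  a=2: none
  a=3: (3, -1, 163), (3, 1, 163)  [2]
  a=4: none
  a=5: (5, 5, 99)  [1]
  a=6..8: none
  a=9: (9, -5, 55), (9, 5, 55)  [2]
  a=10: none
  a=11: (11, -5, 45), (11, 5, 45)  [2]
  a=12..14: none
  a=15: (15, -5, 33), (15, 5, 33)  [2]
  a=16: none
  a=17: (17, 17, 33)  [1]
  a=18..22: none
  a=23: (23, 23, 27)  [1]
  a=24..25: none
Total reduced forms: 1 + 2 + 1 + 2 + 2 + 2 + 1 + 1 = 12
h = 12

12


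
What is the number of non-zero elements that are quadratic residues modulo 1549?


For prime p, the number of non-zero quadratic residues is (p-1)/2.
= (1549-1)/2
= 774

774


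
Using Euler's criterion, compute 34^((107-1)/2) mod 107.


p = 107 is prime and the exponent is (p-1)/2 = 53, so by Euler's criterion 34^53 = (34/107) = +1 or -1 mod 107.
Compute by square-and-multiply:
  53 = 32 + 16 + 4 + 1 (binary 110101)
  Repeated squaring mod 107: 34^1 = 34, 34^2 = 86, 34^4 = 13, 34^8 = 62, 34^16 = 99, 34^32 = 64
  34^53 = 34^32 * 34^16 * 34^4 * 34^1 = 64 * 99 * 13 * 34 mod 107
    64 * 99 = 6336 = 23 mod 107
    23 * 13 = 299 = 85 mod 107
    85 * 34 = 2890 = 1 mod 107
  34^53 = 1 mod 107
Result 1: 34 is a quadratic residue mod 107.
34^53 mod 107 = 1

1


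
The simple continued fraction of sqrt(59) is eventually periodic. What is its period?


Run the CF algorithm for sqrt(59).
a_0 = floor(sqrt(59)) = 7; set m_0=0, q_0=1.
Recurrence: m' = q*a - m,  q' = (d - m'^2)/q,  a' = floor((a_0 + m')/q').
  step 1: m=7, q=10, a=1
  step 2: m=3, q=5, a=2
  step 3: m=7, q=2, a=7
  step 4: m=7, q=5, a=2
  step 5: m=3, q=10, a=1
  step 6: m=7, q=1, a=14
a_6 = 2*a_0 = 14, so the period closes here.
sqrt(59) = [7; 1, 2, 7, 2, 1, 14]
Period length = 6

6


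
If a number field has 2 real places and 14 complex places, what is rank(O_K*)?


By Dirichlet's unit theorem:
rank = r1 + r2 - 1
= 2 + 14 - 1
= 15

15


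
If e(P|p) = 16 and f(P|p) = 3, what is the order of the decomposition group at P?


|D_P| = e * f
= 16 * 3
= 48

48


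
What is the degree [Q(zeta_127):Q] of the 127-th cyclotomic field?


The degree equals Euler's totient phi(127).
127 = 127
phi(127) = 126

126


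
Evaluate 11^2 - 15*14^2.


x^2 - d*y^2
= 11^2 - 15*14^2
= 121 - 2940
= -2819

-2819


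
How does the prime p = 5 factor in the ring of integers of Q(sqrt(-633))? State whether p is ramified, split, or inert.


K = Q(sqrt(-633)). Since d mod 4 = 3, disc(K) = -2532.
Check p | disc: -2532 mod 5 = 3.
p does not divide disc. Compute Legendre symbol (d/p):
2^((5-1)/2) mod 5 = -1
(d/p) = -1, so p is inert: (p) stays prime with e=1, f=2, g=1.
Therefore p is inert.

inert


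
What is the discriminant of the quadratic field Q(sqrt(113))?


For K = Q(sqrt(d)) with d squarefree: disc(K) = d if d = 1 mod 4, and disc(K) = 4d if d = 2 or 3 mod 4.
Here d = 113, and d mod 4 = 1.
d = 1 mod 4 (O_K = Z[(1+sqrt(d))/2]), so disc(K) = d = 113

113


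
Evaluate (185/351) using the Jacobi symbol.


Compute (185/351) via quadratic reciprocity:
  reciprocity: (185/351) -> +(351/185)
  reduce: (166/185)
  pull out 2: (2/185) = +1  (since 185 mod 8 = 1)
  reciprocity: (83/185) -> +(185/83)
  reduce: (19/83)
  reciprocity: (19/83) -> -(83/19)
  reduce: (7/19)
  reciprocity: (7/19) -> -(19/7)
  reduce: (5/7)
  reciprocity: (5/7) -> +(7/5)
  reduce: (2/5)
  pull out 2: (2/5) = -1  (since 5 mod 8 = 5)
  (1/5) = 1
Product of signs = -1

-1


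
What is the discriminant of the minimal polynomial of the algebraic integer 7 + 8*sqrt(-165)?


The element 7 + 8*sqrt(-165) has minimal polynomial:
x^2 - 14*x + 10609
Discriminant = (-14)^2 - 4*(10609)
= 196 - 42436
= -42240

-42240


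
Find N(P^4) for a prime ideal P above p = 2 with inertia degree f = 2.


N(P^a) = p^(a*f)
= 2^(4*2)
= 2^8
= 256

256


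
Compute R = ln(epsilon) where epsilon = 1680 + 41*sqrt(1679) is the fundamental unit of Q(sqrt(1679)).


epsilon = 1680 + 41*sqrt(1679)
= 3359.9997
R = ln(3359.9997)
= 8.1197

8.1197


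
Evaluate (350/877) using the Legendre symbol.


p = 877 is prime, so compute (350/877) with the reciprocity algorithm (Jacobi-symbol steps: pull out 2s via (2/n), flip via reciprocity, reduce):
  pull out 2: (2/877) = -1  (since 877 mod 8 = 5)
  reciprocity: (175/877) -> +(877/175)
  reduce: (2/175)
  pull out 2: (2/175) = +1  (since 175 mod 8 = 7)
  (1/175) = 1
Product of signs = -1
(350/877) = -1

-1


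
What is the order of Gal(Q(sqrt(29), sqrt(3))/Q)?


The 2 square roots of distinct primes are multiplicatively independent over Q,
so [K:Q] = 2^2 and Gal(K/Q) is isomorphic to (Z/2Z)^2.
|Gal| = 2^2 = 4

4


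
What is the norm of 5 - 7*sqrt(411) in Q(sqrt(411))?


N(a + b*sqrt(d)) = a^2 - d*b^2
= (5)^2 - (411)*(-7)^2
= 25 - 20139
= -20114

-20114


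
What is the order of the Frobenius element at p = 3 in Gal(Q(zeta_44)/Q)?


The Frobenius at p in Gal(Q(zeta_n)/Q) = (Z/nZ)* is the class of p, so its order is ord_44(3), the smallest k >= 1 with 3^k = 1 mod 44.
n = 44 = 2^2 * 11, phi(44) = 20; the order divides phi(n).
Divisors of 20: 1, 2, 4, 5, 10, 20
Repeated squaring mod 44: 3^1 = 3, 3^2 = 9, 3^4 = 37, 3^8 = 5, 3^16 = 25
Test divisors in increasing order:
  k=1: 3^1 = 3 mod 44
  k=2: 3^2 = 9 mod 44
  k=4: 3^4 = 37 mod 44
  k=5: 3^5 = 37 * 3 = 23 mod 44
  k=10: 3^10 = 5 * 9 = 1 mod 44  <- first divisor giving 1
Order = 10

10


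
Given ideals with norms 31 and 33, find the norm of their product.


N(IJ) = N(I) * N(J)
= 31 * 33
= 1023

1023


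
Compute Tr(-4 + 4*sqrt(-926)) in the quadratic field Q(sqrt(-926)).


Tr(a + b*sqrt(d)) = (a + b*sqrt(d)) + (a - b*sqrt(d)) = 2a
= 2 * (-4)
= -8

-8


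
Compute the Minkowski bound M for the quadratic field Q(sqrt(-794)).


d = -794, d mod 4 = 2, so disc(K) = 4d = -3176; |disc(K)| = 3176
Imaginary quadratic field, so n = 2, s = r2 = 1, r1 = 0
M = (n!/n^n) * (4/pi)^s * sqrt(|disc(K)|) = (2!/2^2) * (4/pi)^1 * sqrt(3176)
= 0.5 * 1.273240 * 56.356011
= 35.8774

35.8774


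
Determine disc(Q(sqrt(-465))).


For K = Q(sqrt(d)) with d squarefree: disc(K) = d if d = 1 mod 4, and disc(K) = 4d if d = 2 or 3 mod 4.
Here d = -465, and d mod 4 = 3.
d = 3 mod 4, not 1 (O_K = Z[sqrt(d)]), so disc(K) = 4d = 4 * (-465) = -1860

-1860


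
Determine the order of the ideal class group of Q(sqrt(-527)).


K = Q(sqrt(-527)). d mod 4 = 1, so D = disc(K) = d = -527
h(K) equals the number of primitive reduced positive-definite forms (a, b, c) = a*x^2 + b*x*y + c*y^2 with b^2 - 4ac = D,
where reduced means |b| <= a <= c, with b >= 0 whenever |b| = a or a = c, and primitive means gcd(a, b, c) = 1.
Reduced forces 3a^2 <= |D| = 527, so 1 <= a <= 13; b must have the parity of D, and c = (b^2 - D)/(4a) must be an integer >= a.
Enumerate a = 1..13, b in [-a, a]:
  a=1: (1, 1, 132)  [1]
  a=2: (2, -1, 66), (2, 1, 66)  [2]
  a=3: (3, -1, 44), (3, 1, 44)  [2]
  a=4: (4, -1, 33), (4, 1, 33)  [2]
  a=5: none
  a=6: (6, -5, 23), (6, -1, 22), (6, 1, 22), (6, 5, 23)  [4]
  a=7: none
  a=8: (8, -7, 18), (8, 7, 18)  [2]
  a=9: (9, -7, 16), (9, 7, 16)  [2]
  a=10: none
  a=11: (11, -1, 12), (11, 1, 12)  [2]
  a=12: (12, 7, 12)  [1]
  a=13: none
Total reduced forms: 1 + 2 + 2 + 2 + 4 + 2 + 2 + 2 + 1 = 18
h = 18

18


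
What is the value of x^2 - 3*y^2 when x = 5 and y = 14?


x^2 - d*y^2
= 5^2 - 3*14^2
= 25 - 588
= -563

-563


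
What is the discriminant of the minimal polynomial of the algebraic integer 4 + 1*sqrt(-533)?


The element 4 + 1*sqrt(-533) has minimal polynomial:
x^2 - 8*x + 549
Discriminant = (-8)^2 - 4*(549)
= 64 - 2196
= -2132

-2132


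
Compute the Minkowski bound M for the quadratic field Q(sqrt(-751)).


d = -751, d mod 4 = 1, so disc(K) = d = -751; |disc(K)| = 751
Imaginary quadratic field, so n = 2, s = r2 = 1, r1 = 0
M = (n!/n^n) * (4/pi)^s * sqrt(|disc(K)|) = (2!/2^2) * (4/pi)^1 * sqrt(751)
= 0.5 * 1.273240 * 27.404379
= 17.4462

17.4462


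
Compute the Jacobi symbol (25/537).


Compute (25/537) via quadratic reciprocity:
  reciprocity: (25/537) -> +(537/25)
  reduce: (12/25)
  pull out 2: (2/25) = +1  (since 25 mod 8 = 1)
  pull out 2: (2/25) = +1  (since 25 mod 8 = 1)
  reciprocity: (3/25) -> +(25/3)
  reduce: (1/3)
  (1/3) = 1
Product of signs = 1

1


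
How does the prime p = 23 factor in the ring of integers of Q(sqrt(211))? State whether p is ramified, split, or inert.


K = Q(sqrt(211)). Since d mod 4 = 3, disc(K) = 844.
Check p | disc: 844 mod 23 = 16.
p does not divide disc. Compute Legendre symbol (d/p):
4^((23-1)/2) mod 23 = 1
(d/p) = 1, so p splits: (p) = P*P' with e=1, f=1, g=2.
Therefore p is split.

split


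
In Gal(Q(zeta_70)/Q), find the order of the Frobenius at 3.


The Frobenius at p in Gal(Q(zeta_n)/Q) = (Z/nZ)* is the class of p, so its order is ord_70(3), the smallest k >= 1 with 3^k = 1 mod 70.
n = 70 = 2 * 5 * 7, phi(70) = 24; the order divides phi(n).
Divisors of 24: 1, 2, 3, 4, 6, 8, 12, 24
Repeated squaring mod 70: 3^1 = 3, 3^2 = 9, 3^4 = 11, 3^8 = 51, 3^16 = 11
Test divisors in increasing order:
  k=1: 3^1 = 3 mod 70
  k=2: 3^2 = 9 mod 70
  k=3: 3^3 = 9 * 3 = 27 mod 70
  k=4: 3^4 = 11 mod 70
  k=6: 3^6 = 11 * 9 = 29 mod 70
  k=8: 3^8 = 51 mod 70
  k=12: 3^12 = 51 * 11 = 1 mod 70  <- first divisor giving 1
Order = 12

12


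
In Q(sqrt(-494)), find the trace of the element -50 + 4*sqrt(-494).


Tr(a + b*sqrt(d)) = (a + b*sqrt(d)) + (a - b*sqrt(d)) = 2a
= 2 * (-50)
= -100

-100


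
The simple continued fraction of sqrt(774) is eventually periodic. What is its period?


Run the CF algorithm for sqrt(774).
a_0 = floor(sqrt(774)) = 27; set m_0=0, q_0=1.
Recurrence: m' = q*a - m,  q' = (d - m'^2)/q,  a' = floor((a_0 + m')/q').
  step 1: m=27, q=45, a=1
  step 2: m=18, q=10, a=4
  step 3: m=22, q=29, a=1
  step 4: m=7, q=25, a=1
  step 5: m=18, q=18, a=2
  step 6: m=18, q=25, a=1
  step 7: m=7, q=29, a=1
  step 8: m=22, q=10, a=4
  step 9: m=18, q=45, a=1
  step 10: m=27, q=1, a=54
a_10 = 2*a_0 = 54, so the period closes here.
sqrt(774) = [27; 1, 4, 1, 1, 2, 1, 1, 4, 1, 54]
Period length = 10

10


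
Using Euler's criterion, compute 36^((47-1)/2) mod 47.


p = 47 is prime and the exponent is (p-1)/2 = 23, so by Euler's criterion 36^23 = (36/47) = +1 or -1 mod 47.
Compute by square-and-multiply:
  23 = 16 + 4 + 2 + 1 (binary 10111)
  Repeated squaring mod 47: 36^1 = 36, 36^2 = 27, 36^4 = 24, 36^8 = 12, 36^16 = 3
  36^23 = 36^16 * 36^4 * 36^2 * 36^1 = 3 * 24 * 27 * 36 mod 47
    3 * 24 = 72 = 25 mod 47
    25 * 27 = 675 = 17 mod 47
    17 * 36 = 612 = 1 mod 47
  36^23 = 1 mod 47
Result 1: 36 is a quadratic residue mod 47.
36^23 mod 47 = 1

1


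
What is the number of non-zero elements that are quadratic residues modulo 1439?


For prime p, the number of non-zero quadratic residues is (p-1)/2.
= (1439-1)/2
= 719

719


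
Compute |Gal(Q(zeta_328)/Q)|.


|Gal(Q(zeta_328)/Q)| = phi(328)
= 160

160


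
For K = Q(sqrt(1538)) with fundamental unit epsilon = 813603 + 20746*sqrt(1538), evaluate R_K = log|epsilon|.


epsilon = 813603 + 20746*sqrt(1538)
= 1.6272e+06
R = ln(1.6272e+06)
= 14.3024

14.3024


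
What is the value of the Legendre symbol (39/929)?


p = 929 is prime, so compute (39/929) with the reciprocity algorithm (Jacobi-symbol steps: pull out 2s via (2/n), flip via reciprocity, reduce):
  reciprocity: (39/929) -> +(929/39)
  reduce: (32/39)
  pull out 2: (2/39) = +1  (since 39 mod 8 = 7)
  pull out 2: (2/39) = +1  (since 39 mod 8 = 7)
  pull out 2: (2/39) = +1  (since 39 mod 8 = 7)
  pull out 2: (2/39) = +1  (since 39 mod 8 = 7)
  pull out 2: (2/39) = +1  (since 39 mod 8 = 7)
  (1/39) = 1
Product of signs = 1
(39/929) = 1

1


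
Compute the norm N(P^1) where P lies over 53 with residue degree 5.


N(P^a) = p^(a*f)
= 53^(1*5)
= 53^5
= 418195493

418195493


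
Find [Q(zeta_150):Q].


The degree equals Euler's totient phi(150).
150 = 2 * 3 * 5^2
phi(150) = 40

40


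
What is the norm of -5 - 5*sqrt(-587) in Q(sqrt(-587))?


N(a + b*sqrt(d)) = a^2 - d*b^2
= (-5)^2 - (-587)*(-5)^2
= 25 + 14675
= 14700

14700


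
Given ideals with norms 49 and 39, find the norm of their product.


N(IJ) = N(I) * N(J)
= 49 * 39
= 1911

1911


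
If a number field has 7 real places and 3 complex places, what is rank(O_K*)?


By Dirichlet's unit theorem:
rank = r1 + r2 - 1
= 7 + 3 - 1
= 9

9


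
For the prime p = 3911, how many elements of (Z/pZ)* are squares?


For prime p, the number of non-zero quadratic residues is (p-1)/2.
= (3911-1)/2
= 1955

1955


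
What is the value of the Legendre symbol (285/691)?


p = 691 is prime, so compute (285/691) with the reciprocity algorithm (Jacobi-symbol steps: pull out 2s via (2/n), flip via reciprocity, reduce):
  reciprocity: (285/691) -> +(691/285)
  reduce: (121/285)
  reciprocity: (121/285) -> +(285/121)
  reduce: (43/121)
  reciprocity: (43/121) -> +(121/43)
  reduce: (35/43)
  reciprocity: (35/43) -> -(43/35)
  reduce: (8/35)
  pull out 2: (2/35) = -1  (since 35 mod 8 = 3)
  pull out 2: (2/35) = -1  (since 35 mod 8 = 3)
  pull out 2: (2/35) = -1  (since 35 mod 8 = 3)
  (1/35) = 1
Product of signs = 1
(285/691) = 1

1
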